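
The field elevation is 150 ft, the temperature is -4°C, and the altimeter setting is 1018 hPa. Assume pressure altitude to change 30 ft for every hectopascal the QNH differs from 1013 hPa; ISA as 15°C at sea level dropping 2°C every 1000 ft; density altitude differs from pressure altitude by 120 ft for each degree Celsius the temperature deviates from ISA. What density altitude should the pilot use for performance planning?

Pressure altitude = 150 + (1013 − 1018) × 30 = 150 + (-150) = 0 ft.
ISA temperature at 0 ft = 15 − 2 × (0/1000) = 15°C.
ISA deviation = -4 − 15 = -19°C.
Density altitude = 0 + 120 × (-19) = -2280 ft.

-2280 ft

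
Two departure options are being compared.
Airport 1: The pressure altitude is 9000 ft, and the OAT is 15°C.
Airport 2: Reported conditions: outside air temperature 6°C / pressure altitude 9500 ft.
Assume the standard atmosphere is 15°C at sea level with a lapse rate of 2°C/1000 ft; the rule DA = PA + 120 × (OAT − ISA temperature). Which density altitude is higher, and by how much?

Airport 1: ISA temp = -3°C, deviation +18°C, DA = 9000 + 120 × 18 = 11160 ft.
Airport 2: ISA temp = -4°C, deviation +10°C, DA = 9500 + 120 × 10 = 10700 ft.
Airport 1 is higher by 11160 − 10700 = 460 ft.

Airport 1 by 460 ft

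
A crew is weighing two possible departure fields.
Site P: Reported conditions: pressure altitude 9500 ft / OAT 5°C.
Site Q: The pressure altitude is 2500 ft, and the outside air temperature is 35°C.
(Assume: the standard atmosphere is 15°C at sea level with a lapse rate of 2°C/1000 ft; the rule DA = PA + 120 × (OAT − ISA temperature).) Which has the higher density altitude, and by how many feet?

Site P: ISA temp = -4°C, deviation +9°C, DA = 9500 + 120 × 9 = 10580 ft.
Site Q: ISA temp = 10°C, deviation +25°C, DA = 2500 + 120 × 25 = 5500 ft.
Site P is higher by 10580 − 5500 = 5080 ft.

Site P by 5080 ft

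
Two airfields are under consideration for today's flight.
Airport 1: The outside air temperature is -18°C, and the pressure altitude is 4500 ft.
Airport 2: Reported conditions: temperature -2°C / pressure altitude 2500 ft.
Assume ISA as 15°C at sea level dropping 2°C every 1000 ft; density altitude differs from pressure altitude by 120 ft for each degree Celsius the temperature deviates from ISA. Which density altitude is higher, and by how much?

Airport 1 by 560 ft

Airport 1: ISA temp = 6°C, deviation -24°C, DA = 4500 + 120 × (-24) = 1620 ft.
Airport 2: ISA temp = 10°C, deviation -12°C, DA = 2500 + 120 × (-12) = 1060 ft.
Airport 1 is higher by 1620 − 1060 = 560 ft.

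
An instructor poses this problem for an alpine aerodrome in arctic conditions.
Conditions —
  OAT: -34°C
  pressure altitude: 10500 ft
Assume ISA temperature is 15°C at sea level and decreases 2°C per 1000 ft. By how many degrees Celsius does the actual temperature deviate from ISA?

ISA temperature at 10500 ft = 15 − 2 × (10500/1000) = -6°C.
Deviation = OAT − ISA = -34 − (-6) = -28°C.

ISA-28°C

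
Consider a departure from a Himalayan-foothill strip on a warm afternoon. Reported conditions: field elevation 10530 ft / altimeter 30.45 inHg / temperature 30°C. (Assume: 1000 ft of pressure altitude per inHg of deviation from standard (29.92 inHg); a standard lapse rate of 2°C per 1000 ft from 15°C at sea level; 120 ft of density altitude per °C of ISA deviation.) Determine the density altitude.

Pressure altitude = 10530 + (29.92 − 30.45) × 1000 = 10530 + (-530) = 10000 ft.
ISA temperature at 10000 ft = 15 − 2 × (10000/1000) = -5°C.
ISA deviation = 30 − (-5) = +35°C.
Density altitude = 10000 + 120 × (35) = 14200 ft.

14200 ft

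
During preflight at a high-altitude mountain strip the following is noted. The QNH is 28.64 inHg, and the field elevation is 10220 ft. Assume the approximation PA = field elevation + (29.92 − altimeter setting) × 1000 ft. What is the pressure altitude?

Pressure correction = (29.92 − 28.64) × 1000 = +1280 ft.
Pressure altitude = 10220 + (+1280) = 11500 ft.

11500 ft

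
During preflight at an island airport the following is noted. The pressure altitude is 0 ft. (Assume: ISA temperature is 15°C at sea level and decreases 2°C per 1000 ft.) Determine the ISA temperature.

ISA temperature = 15 − 2 × (0/1000) = 15 − 0 = 15°C.

15°C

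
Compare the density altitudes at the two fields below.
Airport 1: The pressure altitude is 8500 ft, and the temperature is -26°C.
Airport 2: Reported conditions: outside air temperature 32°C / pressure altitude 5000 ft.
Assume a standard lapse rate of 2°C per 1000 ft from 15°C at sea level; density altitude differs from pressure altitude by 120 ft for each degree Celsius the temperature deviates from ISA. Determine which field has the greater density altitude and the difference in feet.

Airport 2 by 2620 ft

Airport 1: ISA temp = -2°C, deviation -24°C, DA = 8500 + 120 × (-24) = 5620 ft.
Airport 2: ISA temp = 5°C, deviation +27°C, DA = 5000 + 120 × 27 = 8240 ft.
Airport 2 is higher by 8240 − 5620 = 2620 ft.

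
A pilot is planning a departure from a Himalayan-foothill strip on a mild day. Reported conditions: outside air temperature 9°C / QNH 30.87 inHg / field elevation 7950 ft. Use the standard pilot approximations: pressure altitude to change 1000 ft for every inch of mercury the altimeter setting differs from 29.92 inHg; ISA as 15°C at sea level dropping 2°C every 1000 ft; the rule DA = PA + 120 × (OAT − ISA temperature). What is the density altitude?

Pressure altitude = 7950 + (29.92 − 30.87) × 1000 = 7950 + (-950) = 7000 ft.
ISA temperature at 7000 ft = 15 − 2 × (7000/1000) = 1°C.
ISA deviation = 9 − 1 = +8°C.
Density altitude = 7000 + 120 × (8) = 7960 ft.

7960 ft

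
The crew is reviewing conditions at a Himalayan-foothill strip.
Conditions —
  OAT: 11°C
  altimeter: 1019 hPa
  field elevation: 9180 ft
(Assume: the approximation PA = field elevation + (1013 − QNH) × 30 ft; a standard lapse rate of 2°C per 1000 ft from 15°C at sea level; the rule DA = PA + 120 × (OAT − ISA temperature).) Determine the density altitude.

Pressure altitude = 9180 + (1013 − 1019) × 30 = 9180 + (-180) = 9000 ft.
ISA temperature at 9000 ft = 15 − 2 × (9000/1000) = -3°C.
ISA deviation = 11 − (-3) = +14°C.
Density altitude = 9000 + 120 × (14) = 10680 ft.

10680 ft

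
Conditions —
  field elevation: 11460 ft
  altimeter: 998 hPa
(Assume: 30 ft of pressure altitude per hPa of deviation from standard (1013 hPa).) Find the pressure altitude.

11910 ft

Pressure correction = (1013 − 998) × 30 = +450 ft.
Pressure altitude = 11460 + (+450) = 11910 ft.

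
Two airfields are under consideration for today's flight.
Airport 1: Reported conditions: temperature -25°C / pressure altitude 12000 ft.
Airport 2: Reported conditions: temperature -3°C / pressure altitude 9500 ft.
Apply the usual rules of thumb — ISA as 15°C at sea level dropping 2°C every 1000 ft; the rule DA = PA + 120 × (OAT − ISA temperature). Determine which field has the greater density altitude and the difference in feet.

Airport 1 by 460 ft

Airport 1: ISA temp = -9°C, deviation -16°C, DA = 12000 + 120 × (-16) = 10080 ft.
Airport 2: ISA temp = -4°C, deviation +1°C, DA = 9500 + 120 × 1 = 9620 ft.
Airport 1 is higher by 10080 − 9620 = 460 ft.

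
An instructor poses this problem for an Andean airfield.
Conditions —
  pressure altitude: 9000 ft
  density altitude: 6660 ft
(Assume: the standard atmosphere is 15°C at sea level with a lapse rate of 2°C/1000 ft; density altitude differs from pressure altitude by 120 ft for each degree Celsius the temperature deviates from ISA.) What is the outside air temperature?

-22.5°C

Density altitude − pressure altitude = 6660 − 9000 = -2340 ft.
At 120 ft/°C that is an ISA deviation of -2340/120 = -19.5°C.
ISA temperature at 9000 ft = 15 − 2 × (9000/1000) = -3°C.
OAT = ISA + deviation = -3 + (-19.5) = -22.5°C.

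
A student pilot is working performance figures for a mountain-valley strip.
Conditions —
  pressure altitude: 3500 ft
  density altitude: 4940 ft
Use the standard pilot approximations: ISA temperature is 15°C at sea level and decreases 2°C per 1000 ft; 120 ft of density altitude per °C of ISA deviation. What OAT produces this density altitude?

20°C

Density altitude − pressure altitude = 4940 − 3500 = +1440 ft.
At 120 ft/°C that is an ISA deviation of 1440/120 = +12°C.
ISA temperature at 3500 ft = 15 − 2 × (3500/1000) = 8°C.
OAT = ISA + deviation = 8 + (+12) = 20°C.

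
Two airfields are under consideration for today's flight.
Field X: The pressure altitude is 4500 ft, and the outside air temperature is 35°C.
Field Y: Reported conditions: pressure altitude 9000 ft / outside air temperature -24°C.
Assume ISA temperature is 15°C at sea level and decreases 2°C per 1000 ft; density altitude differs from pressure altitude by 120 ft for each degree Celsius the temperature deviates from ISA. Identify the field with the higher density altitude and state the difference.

Field X by 1500 ft

Field X: ISA temp = 6°C, deviation +29°C, DA = 4500 + 120 × 29 = 7980 ft.
Field Y: ISA temp = -3°C, deviation -21°C, DA = 9000 + 120 × (-21) = 6480 ft.
Field X is higher by 7980 − 6480 = 1500 ft.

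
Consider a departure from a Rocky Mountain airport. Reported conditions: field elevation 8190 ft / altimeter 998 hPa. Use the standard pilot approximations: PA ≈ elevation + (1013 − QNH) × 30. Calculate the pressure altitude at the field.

Pressure correction = (1013 − 998) × 30 = +450 ft.
Pressure altitude = 8190 + (+450) = 8640 ft.

8640 ft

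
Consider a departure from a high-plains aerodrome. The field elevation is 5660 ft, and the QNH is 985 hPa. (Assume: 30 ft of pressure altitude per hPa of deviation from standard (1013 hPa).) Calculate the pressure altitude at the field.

6500 ft

Pressure correction = (1013 − 985) × 30 = +840 ft.
Pressure altitude = 5660 + (+840) = 6500 ft.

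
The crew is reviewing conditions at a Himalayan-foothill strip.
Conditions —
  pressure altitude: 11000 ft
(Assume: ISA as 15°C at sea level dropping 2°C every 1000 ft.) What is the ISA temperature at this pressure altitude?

ISA temperature = 15 − 2 × (11000/1000) = 15 − 22 = -7°C.

-7°C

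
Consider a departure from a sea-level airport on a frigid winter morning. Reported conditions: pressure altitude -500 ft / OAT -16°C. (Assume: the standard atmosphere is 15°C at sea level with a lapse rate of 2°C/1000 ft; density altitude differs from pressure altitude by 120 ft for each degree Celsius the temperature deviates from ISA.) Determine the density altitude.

ISA temperature at -500 ft = 15 − 2 × (-500/1000) = 16°C.
ISA deviation = -16 − 16 = -32°C.
Density altitude = -500 + 120 × (-32) = -500 + (-3840) = -4340 ft.

-4340 ft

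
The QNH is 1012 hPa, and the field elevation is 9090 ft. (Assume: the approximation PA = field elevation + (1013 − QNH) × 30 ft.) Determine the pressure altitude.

Pressure correction = (1013 − 1012) × 30 = +30 ft.
Pressure altitude = 9090 + (+30) = 9120 ft.

9120 ft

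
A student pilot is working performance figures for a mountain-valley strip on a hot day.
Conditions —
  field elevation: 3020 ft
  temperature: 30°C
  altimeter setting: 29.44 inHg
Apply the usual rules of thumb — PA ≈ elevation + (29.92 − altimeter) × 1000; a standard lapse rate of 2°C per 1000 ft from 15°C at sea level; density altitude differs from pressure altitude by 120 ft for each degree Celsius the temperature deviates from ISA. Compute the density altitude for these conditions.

6140 ft

Pressure altitude = 3020 + (29.92 − 29.44) × 1000 = 3020 + (+480) = 3500 ft.
ISA temperature at 3500 ft = 15 − 2 × (3500/1000) = 8°C.
ISA deviation = 30 − 8 = +22°C.
Density altitude = 3500 + 120 × (22) = 6140 ft.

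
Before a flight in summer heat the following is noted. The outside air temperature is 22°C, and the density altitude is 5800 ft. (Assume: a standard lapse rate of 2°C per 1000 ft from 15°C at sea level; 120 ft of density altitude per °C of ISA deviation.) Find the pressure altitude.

DA = PA + 120 × (OAT − (15 − 2·PA/1000)) = PA + 120·OAT − 1800 + 0.24·PA = 1.24·PA + 120·OAT − 1800.
So 1.24·PA = 5800 − 120 × 22 + 1800 = 4960.
PA = 4960 / 1.24 = 4000 ft.

4000 ft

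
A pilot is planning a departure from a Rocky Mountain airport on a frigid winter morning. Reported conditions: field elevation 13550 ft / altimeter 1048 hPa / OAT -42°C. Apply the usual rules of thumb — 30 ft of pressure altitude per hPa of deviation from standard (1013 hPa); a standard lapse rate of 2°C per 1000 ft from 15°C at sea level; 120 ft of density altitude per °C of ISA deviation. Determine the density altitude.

8660 ft

Pressure altitude = 13550 + (1013 − 1048) × 30 = 13550 + (-1050) = 12500 ft.
ISA temperature at 12500 ft = 15 − 2 × (12500/1000) = -10°C.
ISA deviation = -42 − (-10) = -32°C.
Density altitude = 12500 + 120 × (-32) = 8660 ft.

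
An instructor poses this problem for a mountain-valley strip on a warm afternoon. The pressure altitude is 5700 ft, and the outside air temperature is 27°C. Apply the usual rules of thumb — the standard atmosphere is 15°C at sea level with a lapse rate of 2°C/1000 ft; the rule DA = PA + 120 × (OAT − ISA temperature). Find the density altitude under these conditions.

ISA temperature at 5700 ft = 15 − 2 × (5700/1000) = 3.6°C.
ISA deviation = 27 − 3.6 = +23.4°C.
Density altitude = 5700 + 120 × (23.4) = 5700 + (+2808) = 8508 ft.

8508 ft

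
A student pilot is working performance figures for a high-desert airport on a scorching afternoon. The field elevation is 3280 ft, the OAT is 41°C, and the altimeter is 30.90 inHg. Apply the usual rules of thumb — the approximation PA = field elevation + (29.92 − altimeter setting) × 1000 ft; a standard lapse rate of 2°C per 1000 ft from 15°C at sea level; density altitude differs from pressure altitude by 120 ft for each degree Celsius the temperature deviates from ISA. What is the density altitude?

5972 ft

Pressure altitude = 3280 + (29.92 − 30.90) × 1000 = 3280 + (-980) = 2300 ft.
ISA temperature at 2300 ft = 15 − 2 × (2300/1000) = 10.4°C.
ISA deviation = 41 − 10.4 = +30.6°C.
Density altitude = 2300 + 120 × (30.6) = 5972 ft.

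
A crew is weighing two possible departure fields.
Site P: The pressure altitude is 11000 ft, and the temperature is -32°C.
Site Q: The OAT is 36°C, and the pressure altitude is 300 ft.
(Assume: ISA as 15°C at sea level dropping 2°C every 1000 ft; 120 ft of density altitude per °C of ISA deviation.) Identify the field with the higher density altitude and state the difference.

Site P by 5108 ft

Site P: ISA temp = -7°C, deviation -25°C, DA = 11000 + 120 × (-25) = 8000 ft.
Site Q: ISA temp = 14.4°C, deviation +21.6°C, DA = 300 + 120 × 21.6 = 2892 ft.
Site P is higher by 8000 − 2892 = 5108 ft.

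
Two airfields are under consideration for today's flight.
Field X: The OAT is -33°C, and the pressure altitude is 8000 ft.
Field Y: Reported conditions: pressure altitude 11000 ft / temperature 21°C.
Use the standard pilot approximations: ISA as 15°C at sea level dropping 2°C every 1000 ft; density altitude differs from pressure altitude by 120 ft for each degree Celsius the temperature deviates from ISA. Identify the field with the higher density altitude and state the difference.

Field X: ISA temp = -1°C, deviation -32°C, DA = 8000 + 120 × (-32) = 4160 ft.
Field Y: ISA temp = -7°C, deviation +28°C, DA = 11000 + 120 × 28 = 14360 ft.
Field Y is higher by 14360 − 4160 = 10200 ft.

Field Y by 10200 ft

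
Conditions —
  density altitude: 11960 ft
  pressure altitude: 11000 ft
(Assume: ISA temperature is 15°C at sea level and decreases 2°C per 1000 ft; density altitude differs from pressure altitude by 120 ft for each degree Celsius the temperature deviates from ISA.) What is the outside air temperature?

1°C

Density altitude − pressure altitude = 11960 − 11000 = +960 ft.
At 120 ft/°C that is an ISA deviation of 960/120 = +8°C.
ISA temperature at 11000 ft = 15 − 2 × (11000/1000) = -7°C.
OAT = ISA + deviation = -7 + (+8) = 1°C.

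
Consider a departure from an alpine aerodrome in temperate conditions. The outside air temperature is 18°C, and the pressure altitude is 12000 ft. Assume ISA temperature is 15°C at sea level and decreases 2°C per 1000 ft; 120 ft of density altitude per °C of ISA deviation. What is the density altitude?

ISA temperature at 12000 ft = 15 − 2 × (12000/1000) = -9°C.
ISA deviation = 18 − (-9) = +27°C.
Density altitude = 12000 + 120 × (27) = 12000 + (+3240) = 15240 ft.

15240 ft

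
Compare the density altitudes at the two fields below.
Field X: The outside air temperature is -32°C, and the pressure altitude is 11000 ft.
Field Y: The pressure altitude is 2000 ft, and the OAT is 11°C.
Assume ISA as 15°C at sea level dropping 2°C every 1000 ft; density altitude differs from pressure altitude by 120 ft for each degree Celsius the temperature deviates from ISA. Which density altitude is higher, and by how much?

Field X: ISA temp = -7°C, deviation -25°C, DA = 11000 + 120 × (-25) = 8000 ft.
Field Y: ISA temp = 11°C, deviation 0°C, DA = 2000 + 120 × 0 = 2000 ft.
Field X is higher by 8000 − 2000 = 6000 ft.

Field X by 6000 ft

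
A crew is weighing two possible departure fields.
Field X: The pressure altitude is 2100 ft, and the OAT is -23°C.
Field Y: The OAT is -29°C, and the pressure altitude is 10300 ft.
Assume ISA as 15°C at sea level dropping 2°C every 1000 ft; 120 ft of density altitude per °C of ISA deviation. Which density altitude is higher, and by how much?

Field X: ISA temp = 10.8°C, deviation -33.8°C, DA = 2100 + 120 × (-33.8) = -1956 ft.
Field Y: ISA temp = -5.6°C, deviation -23.4°C, DA = 10300 + 120 × (-23.4) = 7492 ft.
Field Y is higher by 7492 − (-1956) = 9448 ft.

Field Y by 9448 ft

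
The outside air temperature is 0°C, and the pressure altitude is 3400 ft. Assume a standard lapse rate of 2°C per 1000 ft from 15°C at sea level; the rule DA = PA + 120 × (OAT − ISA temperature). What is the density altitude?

2416 ft

ISA temperature at 3400 ft = 15 − 2 × (3400/1000) = 8.2°C.
ISA deviation = 0 − 8.2 = -8.2°C.
Density altitude = 3400 + 120 × (-8.2) = 3400 + (-984) = 2416 ft.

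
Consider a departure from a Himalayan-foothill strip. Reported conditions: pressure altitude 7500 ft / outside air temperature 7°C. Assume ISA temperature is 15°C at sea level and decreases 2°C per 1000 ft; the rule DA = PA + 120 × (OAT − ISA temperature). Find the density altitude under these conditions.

ISA temperature at 7500 ft = 15 − 2 × (7500/1000) = 0°C.
ISA deviation = 7 − 0 = +7°C.
Density altitude = 7500 + 120 × (7) = 7500 + (+840) = 8340 ft.

8340 ft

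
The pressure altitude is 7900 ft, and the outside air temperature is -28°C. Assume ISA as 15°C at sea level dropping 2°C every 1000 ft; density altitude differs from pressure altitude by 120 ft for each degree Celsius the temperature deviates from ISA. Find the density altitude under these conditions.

4636 ft

ISA temperature at 7900 ft = 15 − 2 × (7900/1000) = -0.8°C.
ISA deviation = -28 − (-0.8) = -27.2°C.
Density altitude = 7900 + 120 × (-27.2) = 7900 + (-3264) = 4636 ft.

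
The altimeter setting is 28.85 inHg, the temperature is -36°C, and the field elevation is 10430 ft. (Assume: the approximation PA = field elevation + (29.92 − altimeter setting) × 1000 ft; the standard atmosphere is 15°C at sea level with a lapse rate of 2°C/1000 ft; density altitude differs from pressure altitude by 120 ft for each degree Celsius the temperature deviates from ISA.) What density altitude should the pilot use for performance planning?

Pressure altitude = 10430 + (29.92 − 28.85) × 1000 = 10430 + (+1070) = 11500 ft.
ISA temperature at 11500 ft = 15 − 2 × (11500/1000) = -8°C.
ISA deviation = -36 − (-8) = -28°C.
Density altitude = 11500 + 120 × (-28) = 8140 ft.

8140 ft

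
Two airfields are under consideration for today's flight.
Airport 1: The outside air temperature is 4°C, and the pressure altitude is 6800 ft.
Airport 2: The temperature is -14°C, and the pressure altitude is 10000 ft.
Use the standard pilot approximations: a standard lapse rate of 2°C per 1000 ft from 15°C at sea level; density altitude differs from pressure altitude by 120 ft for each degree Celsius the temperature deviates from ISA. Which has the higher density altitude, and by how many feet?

Airport 1: ISA temp = 1.4°C, deviation +2.6°C, DA = 6800 + 120 × 2.6 = 7112 ft.
Airport 2: ISA temp = -5°C, deviation -9°C, DA = 10000 + 120 × (-9) = 8920 ft.
Airport 2 is higher by 8920 − 7112 = 1808 ft.

Airport 2 by 1808 ft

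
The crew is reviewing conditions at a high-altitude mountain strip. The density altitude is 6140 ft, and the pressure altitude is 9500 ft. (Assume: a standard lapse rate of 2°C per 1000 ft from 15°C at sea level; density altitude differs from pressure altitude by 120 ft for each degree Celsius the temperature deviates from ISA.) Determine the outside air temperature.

-32°C

Density altitude − pressure altitude = 6140 − 9500 = -3360 ft.
At 120 ft/°C that is an ISA deviation of -3360/120 = -28°C.
ISA temperature at 9500 ft = 15 − 2 × (9500/1000) = -4°C.
OAT = ISA + deviation = -4 + (-28) = -32°C.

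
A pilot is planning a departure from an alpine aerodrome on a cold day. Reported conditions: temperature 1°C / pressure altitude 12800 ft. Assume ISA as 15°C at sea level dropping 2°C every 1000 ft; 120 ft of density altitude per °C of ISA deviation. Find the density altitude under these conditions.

14192 ft

ISA temperature at 12800 ft = 15 − 2 × (12800/1000) = -10.6°C.
ISA deviation = 1 − (-10.6) = +11.6°C.
Density altitude = 12800 + 120 × (11.6) = 12800 + (+1392) = 14192 ft.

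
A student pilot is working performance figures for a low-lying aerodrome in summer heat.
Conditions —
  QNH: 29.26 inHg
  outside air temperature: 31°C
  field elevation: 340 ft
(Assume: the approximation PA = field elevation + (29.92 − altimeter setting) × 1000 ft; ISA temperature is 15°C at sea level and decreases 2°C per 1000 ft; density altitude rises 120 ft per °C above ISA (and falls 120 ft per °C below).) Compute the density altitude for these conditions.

3160 ft

Pressure altitude = 340 + (29.92 − 29.26) × 1000 = 340 + (+660) = 1000 ft.
ISA temperature at 1000 ft = 15 − 2 × (1000/1000) = 13°C.
ISA deviation = 31 − 13 = +18°C.
Density altitude = 1000 + 120 × (18) = 3160 ft.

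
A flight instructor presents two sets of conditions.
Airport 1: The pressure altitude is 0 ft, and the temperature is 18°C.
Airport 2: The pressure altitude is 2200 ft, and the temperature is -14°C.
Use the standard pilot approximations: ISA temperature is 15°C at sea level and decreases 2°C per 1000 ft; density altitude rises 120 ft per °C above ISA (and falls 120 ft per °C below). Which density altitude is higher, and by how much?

Airport 1 by 1112 ft

Airport 1: ISA temp = 15°C, deviation +3°C, DA = 0 + 120 × 3 = 360 ft.
Airport 2: ISA temp = 10.6°C, deviation -24.6°C, DA = 2200 + 120 × (-24.6) = -752 ft.
Airport 1 is higher by 360 − (-752) = 1112 ft.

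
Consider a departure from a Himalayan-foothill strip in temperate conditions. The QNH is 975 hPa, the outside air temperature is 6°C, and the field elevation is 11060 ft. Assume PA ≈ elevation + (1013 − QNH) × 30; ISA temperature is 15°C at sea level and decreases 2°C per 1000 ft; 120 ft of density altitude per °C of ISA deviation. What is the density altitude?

14048 ft

Pressure altitude = 11060 + (1013 − 975) × 30 = 11060 + (+1140) = 12200 ft.
ISA temperature at 12200 ft = 15 − 2 × (12200/1000) = -9.4°C.
ISA deviation = 6 − (-9.4) = +15.4°C.
Density altitude = 12200 + 120 × (15.4) = 14048 ft.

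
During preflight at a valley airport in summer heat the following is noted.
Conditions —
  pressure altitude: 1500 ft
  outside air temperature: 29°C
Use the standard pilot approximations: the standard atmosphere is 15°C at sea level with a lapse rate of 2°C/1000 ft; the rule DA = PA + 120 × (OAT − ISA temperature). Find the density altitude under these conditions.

3540 ft

ISA temperature at 1500 ft = 15 − 2 × (1500/1000) = 12°C.
ISA deviation = 29 − 12 = +17°C.
Density altitude = 1500 + 120 × (17) = 1500 + (+2040) = 3540 ft.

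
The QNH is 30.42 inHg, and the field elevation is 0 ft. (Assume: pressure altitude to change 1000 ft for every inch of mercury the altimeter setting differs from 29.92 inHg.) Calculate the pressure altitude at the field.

Pressure correction = (29.92 − 30.42) × 1000 = -500 ft.
Pressure altitude = 0 + (-500) = -500 ft.

-500 ft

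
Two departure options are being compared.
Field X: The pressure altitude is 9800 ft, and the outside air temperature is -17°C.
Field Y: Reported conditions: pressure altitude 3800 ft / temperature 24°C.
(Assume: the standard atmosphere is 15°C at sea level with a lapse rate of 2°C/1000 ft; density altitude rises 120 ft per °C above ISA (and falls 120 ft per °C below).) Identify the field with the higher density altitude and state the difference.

Field X by 2520 ft

Field X: ISA temp = -4.6°C, deviation -12.4°C, DA = 9800 + 120 × (-12.4) = 8312 ft.
Field Y: ISA temp = 7.4°C, deviation +16.6°C, DA = 3800 + 120 × 16.6 = 5792 ft.
Field X is higher by 8312 − 5792 = 2520 ft.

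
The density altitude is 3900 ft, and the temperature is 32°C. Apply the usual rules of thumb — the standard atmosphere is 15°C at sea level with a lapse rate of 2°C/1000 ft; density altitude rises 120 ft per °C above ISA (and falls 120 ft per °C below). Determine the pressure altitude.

1500 ft

DA = PA + 120 × (OAT − (15 − 2·PA/1000)) = PA + 120·OAT − 1800 + 0.24·PA = 1.24·PA + 120·OAT − 1800.
So 1.24·PA = 3900 − 120 × 32 + 1800 = 1860.
PA = 1860 / 1.24 = 1500 ft.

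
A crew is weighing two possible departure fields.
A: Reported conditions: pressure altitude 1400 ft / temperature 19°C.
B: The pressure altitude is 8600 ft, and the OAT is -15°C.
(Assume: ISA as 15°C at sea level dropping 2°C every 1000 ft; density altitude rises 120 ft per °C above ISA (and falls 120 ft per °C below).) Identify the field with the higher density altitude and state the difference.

A: ISA temp = 12.2°C, deviation +6.8°C, DA = 1400 + 120 × 6.8 = 2216 ft.
B: ISA temp = -2.2°C, deviation -12.8°C, DA = 8600 + 120 × (-12.8) = 7064 ft.
B is higher by 7064 − 2216 = 4848 ft.

B by 4848 ft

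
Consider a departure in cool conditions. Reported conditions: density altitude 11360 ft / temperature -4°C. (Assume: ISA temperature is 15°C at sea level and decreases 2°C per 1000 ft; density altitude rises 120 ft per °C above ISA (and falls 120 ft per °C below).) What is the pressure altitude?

DA = PA + 120 × (OAT − (15 − 2·PA/1000)) = PA + 120·OAT − 1800 + 0.24·PA = 1.24·PA + 120·OAT − 1800.
So 1.24·PA = 11360 − 120 × (-4) + 1800 = 13640.
PA = 13640 / 1.24 = 11000 ft.

11000 ft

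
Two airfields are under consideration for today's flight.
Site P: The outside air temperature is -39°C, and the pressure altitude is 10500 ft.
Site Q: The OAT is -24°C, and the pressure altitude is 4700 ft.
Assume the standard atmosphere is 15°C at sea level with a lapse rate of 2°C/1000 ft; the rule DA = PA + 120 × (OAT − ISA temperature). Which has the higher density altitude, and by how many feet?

Site P by 5392 ft

Site P: ISA temp = -6°C, deviation -33°C, DA = 10500 + 120 × (-33) = 6540 ft.
Site Q: ISA temp = 5.6°C, deviation -29.6°C, DA = 4700 + 120 × (-29.6) = 1148 ft.
Site P is higher by 6540 − 1148 = 5392 ft.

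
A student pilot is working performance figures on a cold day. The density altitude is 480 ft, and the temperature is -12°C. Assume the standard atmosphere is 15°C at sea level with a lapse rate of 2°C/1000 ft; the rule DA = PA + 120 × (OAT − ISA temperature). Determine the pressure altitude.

DA = PA + 120 × (OAT − (15 − 2·PA/1000)) = PA + 120·OAT − 1800 + 0.24·PA = 1.24·PA + 120·OAT − 1800.
So 1.24·PA = 480 − 120 × (-12) + 1800 = 3720.
PA = 3720 / 1.24 = 3000 ft.

3000 ft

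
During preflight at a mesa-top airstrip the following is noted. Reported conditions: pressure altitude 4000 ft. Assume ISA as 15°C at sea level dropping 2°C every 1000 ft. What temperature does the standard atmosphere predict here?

ISA temperature = 15 − 2 × (4000/1000) = 15 − 8 = 7°C.

7°C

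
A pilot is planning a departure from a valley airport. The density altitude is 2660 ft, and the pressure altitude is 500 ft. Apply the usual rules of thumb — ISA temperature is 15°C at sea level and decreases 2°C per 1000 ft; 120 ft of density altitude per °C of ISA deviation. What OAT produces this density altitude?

Density altitude − pressure altitude = 2660 − 500 = +2160 ft.
At 120 ft/°C that is an ISA deviation of 2160/120 = +18°C.
ISA temperature at 500 ft = 15 − 2 × (500/1000) = 14°C.
OAT = ISA + deviation = 14 + (+18) = 32°C.

32°C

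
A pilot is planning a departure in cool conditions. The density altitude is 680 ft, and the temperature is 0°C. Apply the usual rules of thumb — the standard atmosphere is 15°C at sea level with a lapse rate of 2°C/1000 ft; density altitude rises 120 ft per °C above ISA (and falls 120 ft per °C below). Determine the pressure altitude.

DA = PA + 120 × (OAT − (15 − 2·PA/1000)) = PA + 120·OAT − 1800 + 0.24·PA = 1.24·PA + 120·OAT − 1800.
So 1.24·PA = 680 − 120 × 0 + 1800 = 2480.
PA = 2480 / 1.24 = 2000 ft.

2000 ft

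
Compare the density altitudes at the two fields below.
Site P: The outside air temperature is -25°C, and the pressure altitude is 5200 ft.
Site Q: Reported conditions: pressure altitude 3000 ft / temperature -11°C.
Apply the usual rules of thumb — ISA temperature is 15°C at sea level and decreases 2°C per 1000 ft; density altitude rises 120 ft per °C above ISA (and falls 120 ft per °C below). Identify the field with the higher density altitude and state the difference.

Site P by 1048 ft

Site P: ISA temp = 4.6°C, deviation -29.6°C, DA = 5200 + 120 × (-29.6) = 1648 ft.
Site Q: ISA temp = 9°C, deviation -20°C, DA = 3000 + 120 × (-20) = 600 ft.
Site P is higher by 1648 − 600 = 1048 ft.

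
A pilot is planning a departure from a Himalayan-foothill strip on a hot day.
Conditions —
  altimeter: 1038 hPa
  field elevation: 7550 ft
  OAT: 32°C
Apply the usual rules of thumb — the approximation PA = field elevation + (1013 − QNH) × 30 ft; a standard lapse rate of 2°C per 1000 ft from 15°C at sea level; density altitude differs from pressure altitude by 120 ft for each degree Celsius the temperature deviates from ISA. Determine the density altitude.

10472 ft

Pressure altitude = 7550 + (1013 − 1038) × 30 = 7550 + (-750) = 6800 ft.
ISA temperature at 6800 ft = 15 − 2 × (6800/1000) = 1.4°C.
ISA deviation = 32 − 1.4 = +30.6°C.
Density altitude = 6800 + 120 × (30.6) = 10472 ft.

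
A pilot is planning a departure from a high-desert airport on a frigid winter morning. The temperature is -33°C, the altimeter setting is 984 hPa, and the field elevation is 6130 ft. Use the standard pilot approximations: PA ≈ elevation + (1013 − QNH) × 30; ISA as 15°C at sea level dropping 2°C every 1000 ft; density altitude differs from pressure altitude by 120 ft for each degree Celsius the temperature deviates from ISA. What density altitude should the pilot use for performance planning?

2920 ft

Pressure altitude = 6130 + (1013 − 984) × 30 = 6130 + (+870) = 7000 ft.
ISA temperature at 7000 ft = 15 − 2 × (7000/1000) = 1°C.
ISA deviation = -33 − 1 = -34°C.
Density altitude = 7000 + 120 × (-34) = 2920 ft.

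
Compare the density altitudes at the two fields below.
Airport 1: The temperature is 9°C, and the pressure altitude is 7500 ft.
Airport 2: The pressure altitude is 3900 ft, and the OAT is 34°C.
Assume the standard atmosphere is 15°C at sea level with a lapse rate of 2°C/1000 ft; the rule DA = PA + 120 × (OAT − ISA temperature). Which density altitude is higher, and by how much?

Airport 1: ISA temp = 0°C, deviation +9°C, DA = 7500 + 120 × 9 = 8580 ft.
Airport 2: ISA temp = 7.2°C, deviation +26.8°C, DA = 3900 + 120 × 26.8 = 7116 ft.
Airport 1 is higher by 8580 − 7116 = 1464 ft.

Airport 1 by 1464 ft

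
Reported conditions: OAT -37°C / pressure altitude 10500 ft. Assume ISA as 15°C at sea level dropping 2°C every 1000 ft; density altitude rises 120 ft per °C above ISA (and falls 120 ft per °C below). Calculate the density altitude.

ISA temperature at 10500 ft = 15 − 2 × (10500/1000) = -6°C.
ISA deviation = -37 − (-6) = -31°C.
Density altitude = 10500 + 120 × (-31) = 10500 + (-3720) = 6780 ft.

6780 ft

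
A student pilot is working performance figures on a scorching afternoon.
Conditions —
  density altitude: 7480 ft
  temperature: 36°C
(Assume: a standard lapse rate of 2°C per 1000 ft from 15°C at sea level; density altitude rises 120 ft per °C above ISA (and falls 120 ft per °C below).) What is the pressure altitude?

DA = PA + 120 × (OAT − (15 − 2·PA/1000)) = PA + 120·OAT − 1800 + 0.24·PA = 1.24·PA + 120·OAT − 1800.
So 1.24·PA = 7480 − 120 × 36 + 1800 = 4960.
PA = 4960 / 1.24 = 4000 ft.

4000 ft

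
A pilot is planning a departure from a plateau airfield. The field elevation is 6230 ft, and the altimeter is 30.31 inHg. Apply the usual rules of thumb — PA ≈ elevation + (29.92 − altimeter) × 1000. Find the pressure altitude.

5840 ft

Pressure correction = (29.92 − 30.31) × 1000 = -390 ft.
Pressure altitude = 6230 + (-390) = 5840 ft.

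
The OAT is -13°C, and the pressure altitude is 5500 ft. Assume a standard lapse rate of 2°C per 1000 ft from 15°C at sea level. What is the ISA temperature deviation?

ISA temperature at 5500 ft = 15 − 2 × (5500/1000) = 4°C.
Deviation = OAT − ISA = -13 − 4 = -17°C.

ISA-17°C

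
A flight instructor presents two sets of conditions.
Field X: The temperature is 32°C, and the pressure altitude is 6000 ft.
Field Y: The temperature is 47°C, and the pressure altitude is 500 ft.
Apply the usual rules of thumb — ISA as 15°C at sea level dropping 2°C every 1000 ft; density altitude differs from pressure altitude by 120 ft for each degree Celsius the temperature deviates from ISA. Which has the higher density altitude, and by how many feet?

Field X: ISA temp = 3°C, deviation +29°C, DA = 6000 + 120 × 29 = 9480 ft.
Field Y: ISA temp = 14°C, deviation +33°C, DA = 500 + 120 × 33 = 4460 ft.
Field X is higher by 9480 − 4460 = 5020 ft.

Field X by 5020 ft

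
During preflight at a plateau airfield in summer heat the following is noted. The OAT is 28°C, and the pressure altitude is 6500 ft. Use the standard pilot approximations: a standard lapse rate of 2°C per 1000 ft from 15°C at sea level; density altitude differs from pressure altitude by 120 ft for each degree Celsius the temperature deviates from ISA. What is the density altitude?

9620 ft

ISA temperature at 6500 ft = 15 − 2 × (6500/1000) = 2°C.
ISA deviation = 28 − 2 = +26°C.
Density altitude = 6500 + 120 × (26) = 6500 + (+3120) = 9620 ft.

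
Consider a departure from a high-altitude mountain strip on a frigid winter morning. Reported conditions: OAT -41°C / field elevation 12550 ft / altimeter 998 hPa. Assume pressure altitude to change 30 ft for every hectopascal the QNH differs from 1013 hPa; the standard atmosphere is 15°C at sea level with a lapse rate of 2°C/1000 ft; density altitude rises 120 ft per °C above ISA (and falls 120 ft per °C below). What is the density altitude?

9400 ft

Pressure altitude = 12550 + (1013 − 998) × 30 = 12550 + (+450) = 13000 ft.
ISA temperature at 13000 ft = 15 − 2 × (13000/1000) = -11°C.
ISA deviation = -41 − (-11) = -30°C.
Density altitude = 13000 + 120 × (-30) = 9400 ft.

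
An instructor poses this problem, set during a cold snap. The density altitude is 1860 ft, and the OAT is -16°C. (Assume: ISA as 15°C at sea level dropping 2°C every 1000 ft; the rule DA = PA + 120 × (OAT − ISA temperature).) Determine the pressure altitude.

4500 ft

DA = PA + 120 × (OAT − (15 − 2·PA/1000)) = PA + 120·OAT − 1800 + 0.24·PA = 1.24·PA + 120·OAT − 1800.
So 1.24·PA = 1860 − 120 × (-16) + 1800 = 5580.
PA = 5580 / 1.24 = 4500 ft.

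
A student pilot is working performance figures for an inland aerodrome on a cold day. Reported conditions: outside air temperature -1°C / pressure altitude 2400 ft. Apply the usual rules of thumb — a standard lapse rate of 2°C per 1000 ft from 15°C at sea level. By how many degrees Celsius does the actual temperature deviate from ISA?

ISA temperature at 2400 ft = 15 − 2 × (2400/1000) = 10.2°C.
Deviation = OAT − ISA = -1 − 10.2 = -11.2°C.

ISA-11.2°C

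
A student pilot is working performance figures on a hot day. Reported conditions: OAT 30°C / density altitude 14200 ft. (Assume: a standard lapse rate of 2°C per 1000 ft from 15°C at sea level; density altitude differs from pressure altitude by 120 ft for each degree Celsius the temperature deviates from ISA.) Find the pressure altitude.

DA = PA + 120 × (OAT − (15 − 2·PA/1000)) = PA + 120·OAT − 1800 + 0.24·PA = 1.24·PA + 120·OAT − 1800.
So 1.24·PA = 14200 − 120 × 30 + 1800 = 12400.
PA = 12400 / 1.24 = 10000 ft.

10000 ft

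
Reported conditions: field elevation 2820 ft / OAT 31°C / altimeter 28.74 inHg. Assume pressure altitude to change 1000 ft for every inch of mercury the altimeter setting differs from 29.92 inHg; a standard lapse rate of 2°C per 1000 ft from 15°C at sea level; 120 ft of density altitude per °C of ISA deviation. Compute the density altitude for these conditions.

6880 ft

Pressure altitude = 2820 + (29.92 − 28.74) × 1000 = 2820 + (+1180) = 4000 ft.
ISA temperature at 4000 ft = 15 − 2 × (4000/1000) = 7°C.
ISA deviation = 31 − 7 = +24°C.
Density altitude = 4000 + 120 × (24) = 6880 ft.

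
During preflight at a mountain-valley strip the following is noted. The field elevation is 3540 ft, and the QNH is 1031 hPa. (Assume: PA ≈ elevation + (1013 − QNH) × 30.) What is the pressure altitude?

Pressure correction = (1013 − 1031) × 30 = -540 ft.
Pressure altitude = 3540 + (-540) = 3000 ft.

3000 ft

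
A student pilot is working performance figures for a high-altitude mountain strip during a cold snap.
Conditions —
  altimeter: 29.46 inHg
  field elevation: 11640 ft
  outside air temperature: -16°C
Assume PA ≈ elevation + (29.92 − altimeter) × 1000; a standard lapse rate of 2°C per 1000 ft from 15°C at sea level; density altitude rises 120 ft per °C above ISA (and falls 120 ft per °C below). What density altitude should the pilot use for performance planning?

11284 ft

Pressure altitude = 11640 + (29.92 − 29.46) × 1000 = 11640 + (+460) = 12100 ft.
ISA temperature at 12100 ft = 15 − 2 × (12100/1000) = -9.2°C.
ISA deviation = -16 − (-9.2) = -6.8°C.
Density altitude = 12100 + 120 × (-6.8) = 11284 ft.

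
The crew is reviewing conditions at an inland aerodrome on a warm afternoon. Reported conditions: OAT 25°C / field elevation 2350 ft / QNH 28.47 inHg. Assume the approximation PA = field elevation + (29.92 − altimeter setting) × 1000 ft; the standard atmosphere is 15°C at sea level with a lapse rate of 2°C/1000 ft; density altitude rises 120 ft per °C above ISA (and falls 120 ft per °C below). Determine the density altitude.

Pressure altitude = 2350 + (29.92 − 28.47) × 1000 = 2350 + (+1450) = 3800 ft.
ISA temperature at 3800 ft = 15 − 2 × (3800/1000) = 7.4°C.
ISA deviation = 25 − 7.4 = +17.6°C.
Density altitude = 3800 + 120 × (17.6) = 5912 ft.

5912 ft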